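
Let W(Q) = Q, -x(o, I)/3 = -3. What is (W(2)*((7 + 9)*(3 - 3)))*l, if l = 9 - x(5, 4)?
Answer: 0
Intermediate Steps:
x(o, I) = 9 (x(o, I) = -3*(-3) = 9)
l = 0 (l = 9 - 1*9 = 9 - 9 = 0)
(W(2)*((7 + 9)*(3 - 3)))*l = (2*((7 + 9)*(3 - 3)))*0 = (2*(16*0))*0 = (2*0)*0 = 0*0 = 0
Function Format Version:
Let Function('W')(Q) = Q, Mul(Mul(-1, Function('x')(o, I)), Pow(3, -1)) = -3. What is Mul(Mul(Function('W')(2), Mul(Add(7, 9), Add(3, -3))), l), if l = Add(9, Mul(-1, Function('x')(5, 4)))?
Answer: 0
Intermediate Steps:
Function('x')(o, I) = 9 (Function('x')(o, I) = Mul(-3, -3) = 9)
l = 0 (l = Add(9, Mul(-1, 9)) = Add(9, -9) = 0)
Mul(Mul(Function('W')(2), Mul(Add(7, 9), Add(3, -3))), l) = Mul(Mul(2, Mul(Add(7, 9), Add(3, -3))), 0) = Mul(Mul(2, Mul(16, 0)), 0) = Mul(Mul(2, 0), 0) = Mul(0, 0) = 0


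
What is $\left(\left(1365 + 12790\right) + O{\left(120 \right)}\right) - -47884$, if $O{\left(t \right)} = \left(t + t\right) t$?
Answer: $90839$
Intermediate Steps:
$O{\left(t \right)} = 2 t^{2}$ ($O{\left(t \right)} = 2 t t = 2 t^{2}$)
$\left(\left(1365 + 12790\right) + O{\left(120 \right)}\right) - -47884 = \left(\left(1365 + 12790\right) + 2 \cdot 120^{2}\right) - -47884 = \left(14155 + 2 \cdot 14400\right) + 47884 = \left(14155 + 28800\right) + 47884 = 42955 + 47884 = 90839$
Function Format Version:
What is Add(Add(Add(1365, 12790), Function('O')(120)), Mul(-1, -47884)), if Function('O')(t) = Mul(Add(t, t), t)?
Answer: 90839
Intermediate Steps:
Function('O')(t) = Mul(2, Pow(t, 2)) (Function('O')(t) = Mul(Mul(2, t), t) = Mul(2, Pow(t, 2)))
Add(Add(Add(1365, 12790), Function('O')(120)), Mul(-1, -47884)) = Add(Add(Add(1365, 12790), Mul(2, Pow(120, 2))), Mul(-1, -47884)) = Add(Add(14155, Mul(2, 14400)), 47884) = Add(Add(14155, 28800), 47884) = Add(42955, 47884) = 90839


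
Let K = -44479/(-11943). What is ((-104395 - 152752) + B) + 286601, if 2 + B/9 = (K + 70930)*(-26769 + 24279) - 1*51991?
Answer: -2110013924751/1327 ≈ -1.5901e+9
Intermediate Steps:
K = 44479/11943 (K = -44479*(-1/11943) = 44479/11943 ≈ 3.7243)
B = -2110053010209/1327 (B = -18 + 9*((44479/11943 + 70930)*(-26769 + 24279) - 1*51991) = -18 + 9*((847161469/11943)*(-2490) - 51991) = -18 + 9*(-703144019270/3981 - 51991) = -18 + 9*(-703350995441/3981) = -18 - 2110052986323/1327 = -2110053010209/1327 ≈ -1.5901e+9)
((-104395 - 152752) + B) + 286601 = ((-104395 - 152752) - 2110053010209/1327) + 286601 = (-257147 - 2110053010209/1327) + 286601 = -2110394244278/1327 + 286601 = -2110013924751/1327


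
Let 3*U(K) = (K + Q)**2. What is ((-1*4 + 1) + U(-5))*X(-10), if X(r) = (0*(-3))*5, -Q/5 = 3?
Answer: 0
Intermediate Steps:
Q = -15 (Q = -5*3 = -15)
X(r) = 0 (X(r) = 0*5 = 0)
U(K) = (-15 + K)**2/3 (U(K) = (K - 15)**2/3 = (-15 + K)**2/3)
((-1*4 + 1) + U(-5))*X(-10) = ((-1*4 + 1) + (-15 - 5)**2/3)*0 = ((-4 + 1) + (1/3)*(-20)**2)*0 = (-3 + (1/3)*400)*0 = (-3 + 400/3)*0 = (391/3)*0 = 0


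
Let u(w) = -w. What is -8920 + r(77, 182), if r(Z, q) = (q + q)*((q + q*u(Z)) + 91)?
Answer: -5010644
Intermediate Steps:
r(Z, q) = 2*q*(91 + q - Z*q) (r(Z, q) = (q + q)*((q + q*(-Z)) + 91) = (2*q)*((q - Z*q) + 91) = (2*q)*(91 + q - Z*q) = 2*q*(91 + q - Z*q))
-8920 + r(77, 182) = -8920 + 2*182*(91 + 182 - 1*77*182) = -8920 + 2*182*(91 + 182 - 14014) = -8920 + 2*182*(-13741) = -8920 - 5001724 = -5010644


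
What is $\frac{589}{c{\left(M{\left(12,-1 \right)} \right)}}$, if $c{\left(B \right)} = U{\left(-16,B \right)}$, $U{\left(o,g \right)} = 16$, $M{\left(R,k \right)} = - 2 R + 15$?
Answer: $\frac{589}{16} \approx 36.813$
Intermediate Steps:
$M{\left(R,k \right)} = 15 - 2 R$
$c{\left(B \right)} = 16$
$\frac{589}{c{\left(M{\left(12,-1 \right)} \right)}} = \frac{589}{16}$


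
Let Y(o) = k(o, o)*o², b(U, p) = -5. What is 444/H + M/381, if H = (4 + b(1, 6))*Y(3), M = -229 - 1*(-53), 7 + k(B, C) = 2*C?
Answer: 18620/381 ≈ 48.871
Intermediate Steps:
k(B, C) = -7 + 2*C
Y(o) = o²*(-7 + 2*o) (Y(o) = (-7 + 2*o)*o² = o²*(-7 + 2*o))
M = -176 (M = -229 + 53 = -176)
H = 9 (H = (4 - 5)*(3²*(-7 + 2*3)) = -9*(-7 + 6) = -9*(-1) = -1*(-9) = 9)
444/H + M/381 = 444/9 - 176/381 = 444*(⅑) - 176*1/381 = 148/3 - 176/381 = 18620/381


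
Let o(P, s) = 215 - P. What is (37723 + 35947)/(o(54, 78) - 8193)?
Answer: -36835/4016 ≈ -9.1721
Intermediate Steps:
(37723 + 35947)/(o(54, 78) - 8193) = (37723 + 35947)/((215 - 1*54) - 8193) = 73670/((215 - 54) - 8193) = 73670/(161 - 8193) = 73670/(-8032) = 73670*(-1/8032) = -36835/4016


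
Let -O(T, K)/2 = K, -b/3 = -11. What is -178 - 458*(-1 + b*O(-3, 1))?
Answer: 30508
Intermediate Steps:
b = 33 (b = -3*(-11) = 33)
O(T, K) = -2*K
-178 - 458*(-1 + b*O(-3, 1)) = -178 - 458*(-1 + 33*(-2*1)) = -178 - 458*(-1 + 33*(-2)) = -178 - 458*(-1 - 66) = -178 - 458*(-67) = -178 + 30686 = 30508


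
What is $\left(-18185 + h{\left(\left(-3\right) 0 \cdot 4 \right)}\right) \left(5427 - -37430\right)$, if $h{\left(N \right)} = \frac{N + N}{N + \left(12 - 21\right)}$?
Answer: $-779354545$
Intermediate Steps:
$h{\left(N \right)} = \frac{2 N}{-9 + N}$ ($h{\left(N \right)} = \frac{2 N}{N + \left(12 - 21\right)} = \frac{2 N}{N - 9} = \frac{2 N}{-9 + N}$)
$\left(-18185 + h{\left(\left(-3\right) 0 \cdot 4 \right)}\right) \left(5427 - -37430\right) = \left(-18185 + \frac{2 \left(-3\right) 0 \cdot 4}{-9 + \left(-3\right) 0 \cdot 4}\right) \left(5427 - -37430\right) = \left(-18185 + \frac{2 \cdot 0 \cdot 4}{-9 + 0 \cdot 4}\right) \left(5427 + 37430\right) = \left(-18185 + 2 \cdot 0 \frac{1}{-9 + 0}\right) 42857 = \left(-18185 + 2 \cdot 0 \frac{1}{-9}\right) 42857 = \left(-18185 + 2 \cdot 0 \left(- \frac{1}{9}\right)\right) 42857 = \left(-18185 + 0\right) 42857 = \left(-18185\right) 42857 = -779354545$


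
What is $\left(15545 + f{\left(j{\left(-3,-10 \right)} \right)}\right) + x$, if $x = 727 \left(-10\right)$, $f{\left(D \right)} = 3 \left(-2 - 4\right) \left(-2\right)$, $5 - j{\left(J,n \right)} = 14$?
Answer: $8311$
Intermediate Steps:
$j{\left(J,n \right)} = -9$ ($j{\left(J,n \right)} = 5 - 14 = -9$)
$f{\left(D \right)} = 36$ ($f{\left(D \right)} = 3 \left(-6\right) \left(-2\right) = \left(-18\right) \left(-2\right) = 36$)
$x = -7270$
$\left(15545 + f{\left(j{\left(-3,-10 \right)} \right)}\right) + x = \left(15545 + 36\right) - 7270 = 15581 - 7270 = 8311$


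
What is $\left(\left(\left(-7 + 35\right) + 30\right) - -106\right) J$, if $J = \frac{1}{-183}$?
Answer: $- \frac{164}{183} \approx -0.89617$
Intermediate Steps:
$J = - \frac{1}{183} \approx -0.0054645$
$\left(\left(\left(-7 + 35\right) + 30\right) - -106\right) J = \left(\left(\left(-7 + 35\right) + 30\right) - -106\right) \left(- \frac{1}{183}\right) = \left(\left(28 + 30\right) + 106\right) \left(- \frac{1}{183}\right) = \left(58 + 106\right) \left(- \frac{1}{183}\right) = 164 \left(- \frac{1}{183}\right) = - \frac{164}{183}$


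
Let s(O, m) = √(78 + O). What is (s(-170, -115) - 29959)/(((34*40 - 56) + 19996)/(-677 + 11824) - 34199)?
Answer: 4703563/5368943 - 314*I*√23/5368943 ≈ 0.87607 - 0.00028048*I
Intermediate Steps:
(s(-170, -115) - 29959)/(((34*40 - 56) + 19996)/(-677 + 11824) - 34199) = (√(78 - 170) - 29959)/(((34*40 - 56) + 19996)/(-677 + 11824) - 34199) = (√(-92) - 29959)/(((1360 - 56) + 19996)/11147 - 34199) = (2*I*√23 - 29959)/((1304 + 19996)*(1/11147) - 34199) = (-29959 + 2*I*√23)/(21300*(1/11147) - 34199) = (-29959 + 2*I*√23)/(300/157 - 34199) = (-29959 + 2*I*√23)/(-5368943/157) = (-29959 + 2*I*√23)*(-157/5368943) = 4703563/5368943 - 314*I*√23/5368943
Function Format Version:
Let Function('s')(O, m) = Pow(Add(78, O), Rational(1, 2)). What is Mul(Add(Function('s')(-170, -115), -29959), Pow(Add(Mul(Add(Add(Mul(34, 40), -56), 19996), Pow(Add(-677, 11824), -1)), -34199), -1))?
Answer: Add(Rational(4703563, 5368943), Mul(Rational(-314, 5368943), I, Pow(23, Rational(1, 2)))) ≈ Add(0.87607, Mul(-0.00028048, I))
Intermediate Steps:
Mul(Add(Function('s')(-170, -115), -29959), Pow(Add(Mul(Add(Add(Mul(34, 40), -56), 19996), Pow(Add(-677, 11824), -1)), -34199), -1)) = Mul(Add(Pow(Add(78, -170), Rational(1, 2)), -29959), Pow(Add(Mul(Add(Add(Mul(34, 40), -56), 19996), Pow(Add(-677, 11824), -1)), -34199), -1)) = Mul(Add(Pow(-92, Rational(1, 2)), -29959), Pow(Add(Mul(Add(Add(1360, -56), 19996), Pow(11147, -1)), -34199), -1)) = Mul(Add(Mul(2, I, Pow(23, Rational(1, 2))), -29959), Pow(Add(Mul(Add(1304, 19996), Rational(1, 11147)), -34199), -1)) = Mul(Add(-29959, Mul(2, I, Pow(23, Rational(1, 2)))), Pow(Add(Mul(21300, Rational(1, 11147)), -34199), -1)) = Mul(Add(-29959, Mul(2, I, Pow(23, Rational(1, 2)))), Pow(Add(Rational(300, 157), -34199), -1)) = Mul(Add(-29959, Mul(2, I, Pow(23, Rational(1, 2)))), Pow(Rational(-5368943, 157), -1)) = Mul(Add(-29959, Mul(2, I, Pow(23, Rational(1, 2)))), Rational(-157, 5368943)) = Add(Rational(4703563, 5368943), Mul(Rational(-314, 5368943), I, Pow(23, Rational(1, 2))))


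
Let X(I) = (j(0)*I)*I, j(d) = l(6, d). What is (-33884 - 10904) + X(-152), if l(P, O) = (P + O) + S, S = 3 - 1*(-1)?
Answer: 186252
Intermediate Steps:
S = 4 (S = 3 + 1 = 4)
l(P, O) = 4 + O + P (l(P, O) = (P + O) + 4 = (O + P) + 4 = 4 + O + P)
j(d) = 10 + d (j(d) = 4 + d + 6 = 10 + d)
X(I) = 10*I² (X(I) = ((10 + 0)*I)*I = (10*I)*I = 10*I²)
(-33884 - 10904) + X(-152) = (-33884 - 10904) + 10*(-152)² = -44788 + 10*23104 = -44788 + 231040 = 186252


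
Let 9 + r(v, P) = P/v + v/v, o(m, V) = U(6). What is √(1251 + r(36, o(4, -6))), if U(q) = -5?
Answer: √44743/6 ≈ 35.254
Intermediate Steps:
o(m, V) = -5
r(v, P) = -8 + P/v (r(v, P) = -9 + (P/v + v/v) = -9 + (P/v + 1) = -9 + (1 + P/v) = -8 + P/v)
√(1251 + r(36, o(4, -6))) = √(1251 + (-8 - 5/36)) = √(1251 - 293/36) = √(44743/36) = √44743/6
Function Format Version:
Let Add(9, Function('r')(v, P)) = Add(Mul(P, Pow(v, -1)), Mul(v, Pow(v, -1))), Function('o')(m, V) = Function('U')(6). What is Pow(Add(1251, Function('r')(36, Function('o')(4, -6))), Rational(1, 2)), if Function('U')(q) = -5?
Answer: Mul(Rational(1, 6), Pow(44743, Rational(1, 2))) ≈ 35.254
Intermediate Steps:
Function('o')(m, V) = -5
Function('r')(v, P) = Add(-8, Mul(P, Pow(v, -1))) (Function('r')(v, P) = Add(-9, Add(Mul(P, Pow(v, -1)), Mul(v, Pow(v, -1)))) = Add(-9, Add(Mul(P, Pow(v, -1)), 1)) = Add(-9, Add(1, Mul(P, Pow(v, -1)))) = Add(-8, Mul(P, Pow(v, -1))))
Pow(Add(1251, Function('r')(36, Function('o')(4, -6))), Rational(1, 2)) = Pow(Add(1251, Add(-8, Mul(-5, Pow(36, -1)))), Rational(1, 2)) = Pow(Add(1251, Add(-8, Mul(-5, Rational(1, 36)))), Rational(1, 2)) = Pow(Add(1251, Add(-8, Rational(-5, 36))), Rational(1, 2)) = Pow(Add(1251, Rational(-293, 36)), Rational(1, 2)) = Pow(Rational(44743, 36), Rational(1, 2)) = Mul(Rational(1, 6), Pow(44743, Rational(1, 2)))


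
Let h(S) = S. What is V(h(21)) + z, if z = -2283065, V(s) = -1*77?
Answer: -2283142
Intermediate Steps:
V(s) = -77
V(h(21)) + z = -77 - 2283065 = -2283142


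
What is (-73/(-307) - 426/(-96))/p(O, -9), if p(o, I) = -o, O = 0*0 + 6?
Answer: -7655/9824 ≈ -0.77921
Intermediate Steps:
O = 6 (O = 0 + 6 = 6)
(-73/(-307) - 426/(-96))/p(O, -9) = (-73/(-307) - 426/(-96))/((-1*6)) = (-73*(-1/307) - 426*(-1/96))/(-6) = (73/307 + 71/16)*(-⅙) = (22965/4912)*(-⅙) = -7655/9824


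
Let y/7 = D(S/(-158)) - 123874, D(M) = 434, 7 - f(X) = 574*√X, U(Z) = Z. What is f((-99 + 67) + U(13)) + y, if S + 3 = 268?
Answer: -864073 - 574*I*√19 ≈ -8.6407e+5 - 2502.0*I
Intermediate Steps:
S = 265 (S = -3 + 268 = 265)
f(X) = 7 - 574*√X
y = -864080 (y = 7*(434 - 123874) = 7*(-123440) = -864080)
f((-99 + 67) + U(13)) + y = (7 - 574*√((-99 + 67) + 13)) - 864080 = (7 - 574*√(-32 + 13)) - 864080 = (7 - 574*I*√19) - 864080 = -864073 - 574*I*√19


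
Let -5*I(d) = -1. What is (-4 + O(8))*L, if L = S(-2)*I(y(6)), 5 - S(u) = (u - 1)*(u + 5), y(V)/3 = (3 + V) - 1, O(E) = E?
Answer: 56/5 ≈ 11.200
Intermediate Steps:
y(V) = 6 + 3*V (y(V) = 3*((3 + V) - 1) = 3*(2 + V) = 6 + 3*V)
I(d) = ⅕ (I(d) = -⅕*(-1) = ⅕)
S(u) = 5 - (-1 + u)*(5 + u) (S(u) = 5 - (u - 1)*(u + 5) = 5 - (-1 + u)*(5 + u))
L = 14/5 (L = (10 - 1*(-2)² - 4*(-2))*(⅕) = (10 - 1*4 + 8)*(⅕) = (10 - 4 + 8)*(⅕) = 14*(⅕) = 14/5 ≈ 2.8000)
(-4 + O(8))*L = (-4 + 8)*(14/5) = 4*(14/5) = 56/5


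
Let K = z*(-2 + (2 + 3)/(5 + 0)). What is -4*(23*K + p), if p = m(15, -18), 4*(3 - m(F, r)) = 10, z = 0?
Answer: -2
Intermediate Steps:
K = 0 (K = 0*(-2 + (2 + 3)/(5 + 0)) = 0*(-2 + 5/5) = 0*(-2 + 5*(1/5)) = 0*(-2 + 1) = 0*(-1) = 0)
m(F, r) = 1/2 (m(F, r) = 3 - 1/4*10 = 3 - 5/2 = 1/2)
p = 1/2 ≈ 0.50000
-4*(23*K + p) = -4*(23*0 + 1/2) = -4*(0 + 1/2) = -4*1/2 = -2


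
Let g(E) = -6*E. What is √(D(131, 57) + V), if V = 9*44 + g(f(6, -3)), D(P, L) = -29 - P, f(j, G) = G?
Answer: √254 ≈ 15.937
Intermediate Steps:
V = 414 (V = 9*44 - 6*(-3) = 396 + 18 = 414)
√(D(131, 57) + V) = √((-29 - 1*131) + 414) = √((-29 - 131) + 414) = √(-160 + 414) = √254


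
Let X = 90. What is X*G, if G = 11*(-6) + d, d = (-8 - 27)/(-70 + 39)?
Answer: -180990/31 ≈ -5838.4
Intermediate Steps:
d = 35/31 (d = -35/(-31) = -35*(-1/31) = 35/31 ≈ 1.1290)
G = -2011/31 (G = 11*(-6) + 35/31 = -66 + 35/31 = -2011/31 ≈ -64.871)
X*G = 90*(-2011/31) = -180990/31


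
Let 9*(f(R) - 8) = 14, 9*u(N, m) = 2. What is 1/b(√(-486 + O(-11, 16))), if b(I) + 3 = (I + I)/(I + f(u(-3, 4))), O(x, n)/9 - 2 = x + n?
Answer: (-27*√47 + 86*I)/(3*(-86*I + 9*√47)) ≈ -0.55988 - 0.31577*I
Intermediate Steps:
u(N, m) = 2/9 (u(N, m) = (⅑)*2 = 2/9)
f(R) = 86/9 (f(R) = 8 + (⅑)*14 = 8 + 14/9 = 86/9)
O(x, n) = 18 + 9*n + 9*x (O(x, n) = 18 + 9*(x + n) = 18 + 9*(n + x) = 18 + (9*n + 9*x) = 18 + 9*n + 9*x)
b(I) = -3 + 2*I/(86/9 + I) (b(I) = -3 + (I + I)/(I + 86/9) = -3 + (2*I)/(86/9 + I) = -3 + 2*I/(86/9 + I))
1/b(√(-486 + O(-11, 16))) = 1/(3*(-86 - 3*√(-486 + (18 + 9*16 + 9*(-11))))/(86 + 9*√(-486 + (18 + 9*16 + 9*(-11))))) = 1/(3*(-86 - 3*√(-486 + (18 + 144 - 99)))/(86 + 9*√(-486 + (18 + 144 - 99)))) = 1/(3*(-86 - 3*√(-486 + 63))/(86 + 9*√(-486 + 63))) = 1/(3*(-86 - 9*I*√47)/(86 + 9*√(-423))) = 1/(3*(-86 - 9*I*√47)/(86 + 9*(3*I*√47))) = 1/(3*(-86 - 9*I*√47)/(86 + 27*I*√47)) = (86 + 27*I*√47)/(3*(-86 - 9*I*√47))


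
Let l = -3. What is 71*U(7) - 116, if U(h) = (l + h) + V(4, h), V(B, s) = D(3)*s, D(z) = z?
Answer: 1659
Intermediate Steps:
V(B, s) = 3*s
U(h) = -3 + 4*h (U(h) = (-3 + h) + 3*h = -3 + 4*h)
71*U(7) - 116 = 71*(-3 + 4*7) - 116 = 71*(-3 + 28) - 116 = 71*25 - 116 = 1775 - 116 = 1659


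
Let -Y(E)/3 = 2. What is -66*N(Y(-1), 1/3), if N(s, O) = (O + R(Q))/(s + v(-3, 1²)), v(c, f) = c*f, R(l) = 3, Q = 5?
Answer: 220/9 ≈ 24.444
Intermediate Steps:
Y(E) = -6 (Y(E) = -3*2 = -6)
N(s, O) = (3 + O)/(-3 + s) (N(s, O) = (O + 3)/(s - 3*1²) = (3 + O)/(s - 3*1) = (3 + O)/(s - 3) = (3 + O)/(-3 + s))
-66*N(Y(-1), 1/3) = -66*(3 + 1/3)/(-3 - 6) = -66*(3 + ⅓)/(-9) = -(-22)*10/(3*3) = -66*(-10/27) = 220/9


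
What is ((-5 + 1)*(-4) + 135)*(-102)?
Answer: -15402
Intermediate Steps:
((-5 + 1)*(-4) + 135)*(-102) = (-4*(-4) + 135)*(-102) = (16 + 135)*(-102) = 151*(-102) = -15402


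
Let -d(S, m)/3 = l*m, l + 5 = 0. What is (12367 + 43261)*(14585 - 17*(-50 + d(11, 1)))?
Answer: 844433040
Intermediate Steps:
l = -5 (l = -5 + 0 = -5)
d(S, m) = 15*m (d(S, m) = -(-15)*m = 15*m)
(12367 + 43261)*(14585 - 17*(-50 + d(11, 1))) = (12367 + 43261)*(14585 - 17*(-50 + 15*1)) = 55628*(14585 - 17*(-50 + 15)) = 55628*(14585 - 17*(-35)) = 55628*(14585 + 595) = 55628*15180 = 844433040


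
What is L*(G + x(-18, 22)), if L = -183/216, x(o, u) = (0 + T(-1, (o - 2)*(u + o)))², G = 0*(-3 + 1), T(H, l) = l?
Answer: -48800/9 ≈ -5422.2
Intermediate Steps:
G = 0 (G = 0*(-2) = 0)
x(o, u) = (-2 + o)²*(o + u)² (x(o, u) = (0 + (o - 2)*(u + o))² = (0 + (-2 + o)*(o + u))² = ((-2 + o)*(o + u))² = (-2 + o)²*(o + u)²)
L = -61/72 (L = -183*1/216 = -61/72 ≈ -0.84722)
L*(G + x(-18, 22)) = -61*(0 + ((-18)² - 2*(-18) - 2*22 - 18*22)²)/72 = -61*(0 + (324 + 36 - 44 - 396)²)/72 = -61*(0 + (-80)²)/72 = -61*(0 + 6400)/72 = -61/72*6400 = -48800/9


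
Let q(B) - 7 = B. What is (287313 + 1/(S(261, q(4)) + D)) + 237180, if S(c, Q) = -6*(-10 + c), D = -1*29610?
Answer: 16320124187/31116 ≈ 5.2449e+5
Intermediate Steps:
q(B) = 7 + B
D = -29610
S(c, Q) = 60 - 6*c
(287313 + 1/(S(261, q(4)) + D)) + 237180 = (287313 + 1/((60 - 6*261) - 29610)) + 237180 = (287313 + 1/((60 - 1566) - 29610)) + 237180 = (287313 + 1/(-1506 - 29610)) + 237180 = (287313 + 1/(-31116)) + 237180 = (287313 - 1/31116) + 237180 = 8940031307/31116 + 237180 = 16320124187/31116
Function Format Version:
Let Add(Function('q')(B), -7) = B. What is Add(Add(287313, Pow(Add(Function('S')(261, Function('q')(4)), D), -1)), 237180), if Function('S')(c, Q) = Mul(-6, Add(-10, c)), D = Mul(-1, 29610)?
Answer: Rational(16320124187, 31116) ≈ 5.2449e+5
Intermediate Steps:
Function('q')(B) = Add(7, B)
D = -29610
Function('S')(c, Q) = Add(60, Mul(-6, c))
Add(Add(287313, Pow(Add(Function('S')(261, Function('q')(4)), D), -1)), 237180) = Add(Add(287313, Pow(Add(Add(60, Mul(-6, 261)), -29610), -1)), 237180) = Add(Add(287313, Pow(Add(Add(60, -1566), -29610), -1)), 237180) = Add(Add(287313, Pow(Add(-1506, -29610), -1)), 237180) = Add(Add(287313, Pow(-31116, -1)), 237180) = Add(Add(287313, Rational(-1, 31116)), 237180) = Add(Rational(8940031307, 31116), 237180) = Rational(16320124187, 31116)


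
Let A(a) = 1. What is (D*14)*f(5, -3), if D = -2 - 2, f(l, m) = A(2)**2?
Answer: -56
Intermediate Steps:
f(l, m) = 1 (f(l, m) = 1**2 = 1)
D = -4
(D*14)*f(5, -3) = -4*14*1 = -56*1 = -56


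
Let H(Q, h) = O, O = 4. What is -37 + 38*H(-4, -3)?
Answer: 115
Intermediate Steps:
H(Q, h) = 4
-37 + 38*H(-4, -3) = -37 + 38*4 = -37 + 152 = 115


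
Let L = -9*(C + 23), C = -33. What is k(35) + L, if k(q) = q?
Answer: 125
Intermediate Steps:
L = 90 (L = -9*(-33 + 23) = -9*(-10) = 90)
k(35) + L = 35 + 90 = 125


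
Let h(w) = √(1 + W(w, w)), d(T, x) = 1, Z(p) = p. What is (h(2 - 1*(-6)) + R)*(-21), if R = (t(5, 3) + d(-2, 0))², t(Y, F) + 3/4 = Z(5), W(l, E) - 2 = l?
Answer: -9261/16 - 21*√11 ≈ -648.46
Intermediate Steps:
W(l, E) = 2 + l
t(Y, F) = 17/4 (t(Y, F) = -¾ + 5 = 17/4)
h(w) = √(3 + w) (h(w) = √(1 + (2 + w)) = √(3 + w))
R = 441/16 (R = (17/4 + 1)² = (21/4)² = 441/16 ≈ 27.563)
(h(2 - 1*(-6)) + R)*(-21) = (√(3 + (2 - 1*(-6))) + 441/16)*(-21) = (√(3 + (2 + 6)) + 441/16)*(-21) = (√(3 + 8) + 441/16)*(-21) = (√11 + 441/16)*(-21) = (441/16 + √11)*(-21) = -9261/16 - 21*√11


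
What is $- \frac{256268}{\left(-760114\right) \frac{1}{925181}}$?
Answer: $\frac{118547142254}{380057} \approx 3.1192 \cdot 10^{5}$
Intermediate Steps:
$- \frac{256268}{\left(-760114\right) \frac{1}{925181}} = - \frac{256268}{- \frac{760114}{925181}} = \left(-256268\right) \left(- \frac{925181}{760114}\right) = \frac{118547142254}{380057}$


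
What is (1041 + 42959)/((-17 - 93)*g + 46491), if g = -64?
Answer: 44000/53531 ≈ 0.82195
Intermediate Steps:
(1041 + 42959)/((-17 - 93)*g + 46491) = (1041 + 42959)/((-17 - 93)*(-64) + 46491) = 44000/(-110*(-64) + 46491) = 44000/(7040 + 46491) = 44000/53531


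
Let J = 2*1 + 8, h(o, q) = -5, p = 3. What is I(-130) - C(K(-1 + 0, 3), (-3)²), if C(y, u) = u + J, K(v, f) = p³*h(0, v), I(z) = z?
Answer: -149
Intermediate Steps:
J = 10 (J = 2 + 8 = 10)
K(v, f) = -135 (K(v, f) = 3³*(-5) = 27*(-5) = -135)
C(y, u) = 10 + u (C(y, u) = u + 10 = 10 + u)
I(-130) - C(K(-1 + 0, 3), (-3)²) = -130 - (10 + (-3)²) = -130 - (10 + 9) = -130 - 1*19 = -130 - 19 = -149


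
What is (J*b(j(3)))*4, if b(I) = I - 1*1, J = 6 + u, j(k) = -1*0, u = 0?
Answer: -24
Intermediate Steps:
j(k) = 0
J = 6 (J = 6 + 0 = 6)
b(I) = -1 + I (b(I) = I - 1 = -1 + I)
(J*b(j(3)))*4 = (6*(-1 + 0))*4 = (6*(-1))*4 = -6*4 = -24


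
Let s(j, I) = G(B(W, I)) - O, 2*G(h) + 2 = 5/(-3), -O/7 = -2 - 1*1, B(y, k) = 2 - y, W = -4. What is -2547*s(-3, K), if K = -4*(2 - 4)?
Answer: 116313/2 ≈ 58157.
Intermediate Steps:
O = 21 (O = -7*(-2 - 1*1) = -7*(-2 - 1) = -7*(-3) = 21)
K = 8 (K = -4*(-2) = 8)
G(h) = -11/6 (G(h) = -1 + (5/(-3))/2 = -1 + (5*(-⅓))/2 = -1 + (½)*(-5/3) = -1 - ⅚ = -11/6)
s(j, I) = -137/6 (s(j, I) = -11/6 - 1*21 = -11/6 - 21 = -137/6)
-2547*s(-3, K) = -2547*(-137/6) = 116313/2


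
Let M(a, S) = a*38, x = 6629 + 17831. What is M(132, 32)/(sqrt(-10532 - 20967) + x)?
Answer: 3717920/18131003 - 152*I*sqrt(31499)/18131003 ≈ 0.20506 - 0.0014879*I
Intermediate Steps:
x = 24460
M(a, S) = 38*a
M(132, 32)/(sqrt(-10532 - 20967) + x) = (38*132)/(sqrt(-10532 - 20967) + 24460) = 5016/(sqrt(-31499) + 24460) = 5016/(I*sqrt(31499) + 24460) = 5016/(24460 + I*sqrt(31499))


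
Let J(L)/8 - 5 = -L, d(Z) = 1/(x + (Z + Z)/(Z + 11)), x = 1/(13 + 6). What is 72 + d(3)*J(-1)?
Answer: 687/4 ≈ 171.75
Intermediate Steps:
x = 1/19 ≈ 0.052632
d(Z) = 1/(1/19 + 2*Z/(11 + Z)) (d(Z) = 1/(1/19 + (Z + Z)/(Z + 11)) = 1/(1/19 + (2*Z)/(11 + Z)) = 1/(1/19 + 2*Z/(11 + Z)))
J(L) = 40 - 8*L (J(L) = 40 + 8*(-L) = 40 - 8*L)
72 + d(3)*J(-1) = 72 + (19*(11 + 3)/(11 + 39*3))*(40 - 8*(-1)) = 72 + (19*14/(11 + 117))*(40 + 8) = 72 + (19*14/128)*48 = 72 + (19*(1/128)*14)*48 = 72 + (133/64)*48 = 72 + 399/4 = 687/4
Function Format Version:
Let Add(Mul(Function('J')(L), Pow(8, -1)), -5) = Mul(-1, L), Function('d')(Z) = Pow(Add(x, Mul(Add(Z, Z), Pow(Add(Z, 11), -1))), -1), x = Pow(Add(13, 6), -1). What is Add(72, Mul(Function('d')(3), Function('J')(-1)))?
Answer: Rational(687, 4) ≈ 171.75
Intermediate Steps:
x = Rational(1, 19) (x = Pow(19, -1) = Rational(1, 19) ≈ 0.052632)
Function('d')(Z) = Pow(Add(Rational(1, 19), Mul(2, Z, Pow(Add(11, Z), -1))), -1) (Function('d')(Z) = Pow(Add(Rational(1, 19), Mul(Add(Z, Z), Pow(Add(Z, 11), -1))), -1) = Pow(Add(Rational(1, 19), Mul(Mul(2, Z), Pow(Add(11, Z), -1))), -1) = Pow(Add(Rational(1, 19), Mul(2, Z, Pow(Add(11, Z), -1))), -1))
Function('J')(L) = Add(40, Mul(-8, L)) (Function('J')(L) = Add(40, Mul(8, Mul(-1, L))) = Add(40, Mul(-8, L)))
Add(72, Mul(Function('d')(3), Function('J')(-1))) = Add(72, Mul(Mul(19, Pow(Add(11, Mul(39, 3)), -1), Add(11, 3)), Add(40, Mul(-8, -1)))) = Add(72, Mul(Mul(19, Pow(Add(11, 117), -1), 14), Add(40, 8))) = Add(72, Mul(Mul(19, Pow(128, -1), 14), 48)) = Add(72, Mul(Mul(19, Rational(1, 128), 14), 48)) = Add(72, Mul(Rational(133, 64), 48)) = Add(72, Rational(399, 4)) = Rational(687, 4)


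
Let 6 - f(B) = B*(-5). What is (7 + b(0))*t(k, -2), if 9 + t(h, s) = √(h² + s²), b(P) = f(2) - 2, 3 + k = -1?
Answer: -189 + 42*√5 ≈ -95.085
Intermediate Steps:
k = -4 (k = -3 - 1 = -4)
f(B) = 6 + 5*B (f(B) = 6 - B*(-5) = 6 - (-5)*B = 6 + 5*B)
b(P) = 14 (b(P) = (6 + 5*2) - 2 = (6 + 10) - 2 = 16 - 2 = 14)
t(h, s) = -9 + √(h² + s²)
(7 + b(0))*t(k, -2) = (7 + 14)*(-9 + √((-4)² + (-2)²)) = 21*(-9 + √(16 + 4)) = 21*(-9 + √20) = 21*(-9 + 2*√5) = -189 + 42*√5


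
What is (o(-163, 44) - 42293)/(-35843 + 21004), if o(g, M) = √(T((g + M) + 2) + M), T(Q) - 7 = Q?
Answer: 42293/14839 - I*√66/14839 ≈ 2.8501 - 0.00054748*I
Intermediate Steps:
T(Q) = 7 + Q
o(g, M) = √(9 + g + 2*M) (o(g, M) = √((7 + ((g + M) + 2)) + M) = √((7 + ((M + g) + 2)) + M) = √((7 + (2 + M + g)) + M) = √((9 + M + g) + M) = √(9 + g + 2*M))
(o(-163, 44) - 42293)/(-35843 + 21004) = (√(9 - 163 + 2*44) - 42293)/(-35843 + 21004) = (√(9 - 163 + 88) - 42293)/(-14839) = (√(-66) - 42293)*(-1/14839) = (I*√66 - 42293)*(-1/14839) = (-42293 + I*√66)*(-1/14839) = 42293/14839 - I*√66/14839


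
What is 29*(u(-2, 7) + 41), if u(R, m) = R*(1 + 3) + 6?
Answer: 1131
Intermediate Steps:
u(R, m) = 6 + 4*R (u(R, m) = R*4 + 6 = 4*R + 6 = 6 + 4*R)
29*(u(-2, 7) + 41) = 29*((6 + 4*(-2)) + 41) = 29*((6 - 8) + 41) = 29*(-2 + 41) = 29*39 = 1131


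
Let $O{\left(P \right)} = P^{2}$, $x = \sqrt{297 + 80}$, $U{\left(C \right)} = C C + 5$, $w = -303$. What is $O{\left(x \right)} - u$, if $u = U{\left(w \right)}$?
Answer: $-91437$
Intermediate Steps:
$U{\left(C \right)} = 5 + C^{2}$ ($U{\left(C \right)} = C^{2} + 5 = 5 + C^{2}$)
$u = 91814$ ($u = 5 + \left(-303\right)^{2} = 5 + 91809 = 91814$)
$x = \sqrt{377} \approx 19.416$
$O{\left(x \right)} - u = \left(\sqrt{377}\right)^{2} - 91814 = 377 - 91814 = -91437$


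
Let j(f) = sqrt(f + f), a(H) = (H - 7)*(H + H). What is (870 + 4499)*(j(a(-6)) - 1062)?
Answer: -5701878 + 10738*sqrt(78) ≈ -5.6070e+6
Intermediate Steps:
a(H) = 2*H*(-7 + H) (a(H) = (-7 + H)*(2*H) = 2*H*(-7 + H))
j(f) = sqrt(2)*sqrt(f) (j(f) = sqrt(2*f) = sqrt(2)*sqrt(f))
(870 + 4499)*(j(a(-6)) - 1062) = (870 + 4499)*(sqrt(2)*sqrt(2*(-6)*(-7 - 6)) - 1062) = 5369*(sqrt(2)*sqrt(2*(-6)*(-13)) - 1062) = 5369*(sqrt(2)*sqrt(156) - 1062) = 5369*(sqrt(2)*(2*sqrt(39)) - 1062) = 5369*(2*sqrt(78) - 1062) = 5369*(-1062 + 2*sqrt(78)) = -5701878 + 10738*sqrt(78)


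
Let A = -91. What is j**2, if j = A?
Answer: 8281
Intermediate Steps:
j = -91
j**2 = (-91)**2 = 8281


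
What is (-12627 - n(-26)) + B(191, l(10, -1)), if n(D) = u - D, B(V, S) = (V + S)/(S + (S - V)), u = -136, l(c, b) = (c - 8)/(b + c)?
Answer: -21468376/1715 ≈ -12518.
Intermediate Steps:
l(c, b) = (-8 + c)/(b + c)
B(V, S) = (S + V)/(-V + 2*S)
n(D) = -136 - D
(-12627 - n(-26)) + B(191, l(10, -1)) = (-12627 - (-136 - 1*(-26))) + ((-8 + 10)/(-1 + 10) + 191)/(-1*191 + 2*((-8 + 10)/(-1 + 10))) = (-12627 - (-136 + 26)) + (2/9 + 191)/(-191 + 2*(2/9)) = (-12627 - 1*(-110)) + ((⅑)*2 + 191)/(-191 + 2*((⅑)*2)) = (-12627 + 110) + (2/9 + 191)/(-191 + 2*(2/9)) = -12517 + (1721/9)/(-191 + 4/9) = -12517 + (1721/9)/(-1715/9) = -12517 - 9/1715*1721/9 = -12517 - 1721/1715 = -21468376/1715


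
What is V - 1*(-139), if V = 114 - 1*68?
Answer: 185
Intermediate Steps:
V = 46 (V = 114 - 68 = 46)
V - 1*(-139) = 46 - 1*(-139) = 46 + 139 = 185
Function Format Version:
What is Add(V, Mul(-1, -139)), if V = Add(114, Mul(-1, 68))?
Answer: 185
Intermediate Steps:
V = 46 (V = Add(114, -68) = 46)
Add(V, Mul(-1, -139)) = Add(46, Mul(-1, -139)) = Add(46, 139) = 185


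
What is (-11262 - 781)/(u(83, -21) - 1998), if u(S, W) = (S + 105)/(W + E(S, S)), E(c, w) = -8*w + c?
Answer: 3624943/601492 ≈ 6.0266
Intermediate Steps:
E(c, w) = c - 8*w
u(S, W) = (105 + S)/(W - 7*S) (u(S, W) = (S + 105)/(W + (S - 8*S)) = (105 + S)/(W - 7*S))
(-11262 - 781)/(u(83, -21) - 1998) = (-11262 - 781)/((105 + 83)/(-21 - 7*83) - 1998) = -12043/(188/(-21 - 581) - 1998) = -12043/(188/(-602) - 1998) = -12043/(-1/602*188 - 1998) = -12043/(-94/301 - 1998) = -12043/(-601492/301) = -12043*(-301/601492) = 3624943/601492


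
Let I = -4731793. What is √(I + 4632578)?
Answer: I*√99215 ≈ 314.98*I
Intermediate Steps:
√(I + 4632578) = √(-4731793 + 4632578) = √(-99215) = I*√99215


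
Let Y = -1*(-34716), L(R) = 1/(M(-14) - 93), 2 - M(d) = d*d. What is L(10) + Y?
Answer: 9963491/287 ≈ 34716.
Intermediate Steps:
M(d) = 2 - d**2 (M(d) = 2 - d*d = 2 - d**2)
L(R) = -1/287 (L(R) = 1/((2 - 1*(-14)**2) - 93) = 1/((2 - 1*196) - 93) = 1/((2 - 196) - 93) = 1/(-194 - 93) = 1/(-287) = -1/287)
Y = 34716
L(10) + Y = -1/287 + 34716 = 9963491/287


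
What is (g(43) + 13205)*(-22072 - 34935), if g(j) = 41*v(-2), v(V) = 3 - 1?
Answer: -757452009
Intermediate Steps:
v(V) = 2
g(j) = 82 (g(j) = 41*2 = 82)
(g(43) + 13205)*(-22072 - 34935) = (82 + 13205)*(-22072 - 34935) = 13287*(-57007) = -757452009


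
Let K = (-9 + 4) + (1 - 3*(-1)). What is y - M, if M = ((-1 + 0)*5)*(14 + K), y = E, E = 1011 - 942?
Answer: 134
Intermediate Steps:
K = -1 (K = -5 + (1 + 3) = -5 + 4 = -1)
E = 69
y = 69
M = -65 (M = ((-1 + 0)*5)*(14 - 1) = -1*5*13 = -5*13 = -65)
y - M = 69 - 1*(-65) = 69 + 65 = 134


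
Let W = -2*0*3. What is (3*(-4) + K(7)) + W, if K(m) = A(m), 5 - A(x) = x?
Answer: -14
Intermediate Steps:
A(x) = 5 - x
W = 0 (W = 0*3 = 0)
K(m) = 5 - m
(3*(-4) + K(7)) + W = (3*(-4) + (5 - 1*7)) + 0 = (-12 + (5 - 7)) + 0 = (-12 - 2) + 0 = -14 + 0 = -14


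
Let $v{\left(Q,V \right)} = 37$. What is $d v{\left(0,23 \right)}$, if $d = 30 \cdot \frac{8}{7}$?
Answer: $\frac{8880}{7} \approx 1268.6$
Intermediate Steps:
$d = \frac{240}{7}$ ($d = 30 \cdot 8 \cdot \frac{1}{7} = 30 \cdot \frac{8}{7} = \frac{240}{7} \approx 34.286$)
$d v{\left(0,23 \right)} = \frac{240}{7} \cdot 37 = \frac{8880}{7}$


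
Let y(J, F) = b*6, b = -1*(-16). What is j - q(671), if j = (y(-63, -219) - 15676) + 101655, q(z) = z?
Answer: 85404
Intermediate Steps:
b = 16
y(J, F) = 96 (y(J, F) = 16*6 = 96)
j = 86075 (j = (96 - 15676) + 101655 = -15580 + 101655 = 86075)
j - q(671) = 86075 - 1*671 = 86075 - 671 = 85404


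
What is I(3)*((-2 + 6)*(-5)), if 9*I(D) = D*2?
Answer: -40/3 ≈ -13.333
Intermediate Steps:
I(D) = 2*D/9 (I(D) = (D*2)/9 = (2*D)/9 = 2*D/9)
I(3)*((-2 + 6)*(-5)) = ((2/9)*3)*((-2 + 6)*(-5)) = 2*(4*(-5))/3 = (2/3)*(-20) = -40/3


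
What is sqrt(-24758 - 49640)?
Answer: I*sqrt(74398) ≈ 272.76*I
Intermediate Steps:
sqrt(-24758 - 49640) = sqrt(-74398) = I*sqrt(74398)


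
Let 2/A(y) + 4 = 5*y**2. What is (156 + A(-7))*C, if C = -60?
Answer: -2255880/241 ≈ -9360.5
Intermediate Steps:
A(y) = 2/(-4 + 5*y**2)
(156 + A(-7))*C = (156 + 2/(-4 + 5*(-7)**2))*(-60) = (156 + 2/(-4 + 5*49))*(-60) = (156 + 2/(-4 + 245))*(-60) = (156 + 2/241)*(-60) = (37598/241)*(-60) = -2255880/241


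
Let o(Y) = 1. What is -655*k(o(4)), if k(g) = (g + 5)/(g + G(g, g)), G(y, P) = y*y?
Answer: -1965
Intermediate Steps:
G(y, P) = y²
k(g) = (5 + g)/(g + g²) (k(g) = (g + 5)/(g + g²) = (5 + g)/(g + g²))
-655*k(o(4)) = -655*(5 + 1)/(1*(1 + 1)) = -655*6/2 = -655*3 = -1965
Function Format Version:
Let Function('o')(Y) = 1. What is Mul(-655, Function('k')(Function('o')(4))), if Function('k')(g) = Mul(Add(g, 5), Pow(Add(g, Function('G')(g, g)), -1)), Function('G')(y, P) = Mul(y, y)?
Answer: -1965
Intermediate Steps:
Function('G')(y, P) = Pow(y, 2)
Function('k')(g) = Mul(Pow(Add(g, Pow(g, 2)), -1), Add(5, g)) (Function('k')(g) = Mul(Add(g, 5), Pow(Add(g, Pow(g, 2)), -1)) = Mul(Add(5, g), Pow(Add(g, Pow(g, 2)), -1)) = Mul(Pow(Add(g, Pow(g, 2)), -1), Add(5, g)))
Mul(-655, Function('k')(Function('o')(4))) = Mul(-655, Mul(Pow(1, -1), Pow(Add(1, 1), -1), Add(5, 1))) = Mul(-655, Mul(1, Pow(2, -1), 6)) = Mul(-655, Mul(1, Rational(1, 2), 6)) = Mul(-655, 3) = -1965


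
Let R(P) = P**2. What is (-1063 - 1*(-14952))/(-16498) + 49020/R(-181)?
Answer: 353714431/540490978 ≈ 0.65443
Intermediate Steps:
(-1063 - 1*(-14952))/(-16498) + 49020/R(-181) = (-1063 - 1*(-14952))/(-16498) + 49020/((-181)**2) = (-1063 + 14952)*(-1/16498) + 49020/32761 = 13889*(-1/16498) + 49020*(1/32761) = -13889/16498 + 49020/32761 = 353714431/540490978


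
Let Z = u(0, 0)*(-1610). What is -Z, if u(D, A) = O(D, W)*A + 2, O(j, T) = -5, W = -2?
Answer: 3220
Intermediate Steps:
u(D, A) = 2 - 5*A (u(D, A) = -5*A + 2 = 2 - 5*A)
Z = -3220 (Z = (2 - 5*0)*(-1610) = (2 + 0)*(-1610) = 2*(-1610) = -3220)
-Z = -1*(-3220) = 3220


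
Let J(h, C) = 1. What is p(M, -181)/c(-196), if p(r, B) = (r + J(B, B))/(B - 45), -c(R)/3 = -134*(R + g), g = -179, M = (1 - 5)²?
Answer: 17/34069500 ≈ 4.9898e-7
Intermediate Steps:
M = 16 (M = (-4)² = 16)
c(R) = -71958 + 402*R (c(R) = -(-402)*(R - 179) = -(-402)*(-179 + R) = -3*(23986 - 134*R) = -71958 + 402*R)
p(r, B) = (1 + r)/(-45 + B) (p(r, B) = (r + 1)/(B - 45) = (1 + r)/(-45 + B))
p(M, -181)/c(-196) = ((1 + 16)/(-45 - 181))/(-71958 + 402*(-196)) = (17/(-226))/(-71958 - 78792) = -1/226*17/(-150750) = -17/226*(-1/150750) = 17/34069500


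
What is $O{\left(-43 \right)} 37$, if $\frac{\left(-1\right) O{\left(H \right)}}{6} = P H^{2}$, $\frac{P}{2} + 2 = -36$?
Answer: $31196328$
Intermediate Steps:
$P = -76$ ($P = -4 + 2 \left(-36\right) = -4 - 72 = -76$)
$O{\left(H \right)} = 456 H^{2}$ ($O{\left(H \right)} = - 6 \left(- 76 H^{2}\right) = 456 H^{2}$)
$O{\left(-43 \right)} 37 = 456 \left(-43\right)^{2} \cdot 37 = 456 \cdot 1849 \cdot 37 = 843144 \cdot 37 = 31196328$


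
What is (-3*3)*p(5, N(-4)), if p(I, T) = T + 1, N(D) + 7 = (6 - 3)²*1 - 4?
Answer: 9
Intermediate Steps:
N(D) = -2 (N(D) = -7 + ((6 - 3)²*1 - 4) = -7 + (3²*1 - 4) = -7 + (9*1 - 4) = -7 + (9 - 4) = -7 + 5 = -2)
p(I, T) = 1 + T
(-3*3)*p(5, N(-4)) = (-3*3)*(1 - 2) = -9*(-1) = 9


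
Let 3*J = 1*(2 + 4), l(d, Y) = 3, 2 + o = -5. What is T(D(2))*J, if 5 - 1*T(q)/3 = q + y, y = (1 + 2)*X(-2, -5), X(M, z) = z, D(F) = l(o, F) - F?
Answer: 114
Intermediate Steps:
o = -7 (o = -2 - 5 = -7)
D(F) = 3 - F
J = 2 (J = (1*(2 + 4))/3 = (1*6)/3 = (⅓)*6 = 2)
y = -15 (y = (1 + 2)*(-5) = 3*(-5) = -15)
T(q) = 60 - 3*q (T(q) = 15 - 3*(q - 15) = 15 - 3*(-15 + q) = 15 + (45 - 3*q) = 60 - 3*q)
T(D(2))*J = (60 - 3*(3 - 1*2))*2 = (60 - 3*(3 - 2))*2 = (60 - 3*1)*2 = (60 - 3)*2 = 57*2 = 114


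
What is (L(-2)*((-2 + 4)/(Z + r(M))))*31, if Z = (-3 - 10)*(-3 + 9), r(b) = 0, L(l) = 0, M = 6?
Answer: 0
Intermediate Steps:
Z = -78 (Z = -13*6 = -78)
(L(-2)*((-2 + 4)/(Z + r(M))))*31 = (0*((-2 + 4)/(-78 + 0)))*31 = (0*(2/(-78)))*31 = (0*(2*(-1/78)))*31 = (0*(-1/39))*31 = 0*31 = 0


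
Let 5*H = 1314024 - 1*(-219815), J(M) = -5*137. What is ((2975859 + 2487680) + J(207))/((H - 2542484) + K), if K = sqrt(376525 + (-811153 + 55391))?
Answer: -152667389825435/62480341327243 - 68285675*I*sqrt(379237)/62480341327243 ≈ -2.4434 - 0.00067304*I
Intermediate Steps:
J(M) = -685
H = 1533839/5 (H = (1314024 - 1*(-219815))/5 = (1314024 + 219815)/5 = (1/5)*1533839 = 1533839/5 ≈ 3.0677e+5)
K = I*sqrt(379237) (K = sqrt(376525 - 755762) = sqrt(-379237) = I*sqrt(379237) ≈ 615.82*I)
((2975859 + 2487680) + J(207))/((H - 2542484) + K) = ((2975859 + 2487680) - 685)/((1533839/5 - 2542484) + I*sqrt(379237)) = (5463539 - 685)/(-11178581/5 + I*sqrt(379237)) = 5462854/(-11178581/5 + I*sqrt(379237))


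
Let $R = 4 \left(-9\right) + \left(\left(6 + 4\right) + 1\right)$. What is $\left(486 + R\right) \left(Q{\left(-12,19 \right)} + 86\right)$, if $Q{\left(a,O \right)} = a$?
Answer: $34114$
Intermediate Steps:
$R = -25$ ($R = -36 + \left(10 + 1\right) = -36 + 11 = -25$)
$\left(486 + R\right) \left(Q{\left(-12,19 \right)} + 86\right) = \left(486 - 25\right) \left(-12 + 86\right) = 461 \cdot 74 = 34114$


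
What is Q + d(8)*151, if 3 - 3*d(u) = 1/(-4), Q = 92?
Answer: 3067/12 ≈ 255.58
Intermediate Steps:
d(u) = 13/12 (d(u) = 1 - 1/(3*(-4)) = 1 - (-1)/(3*4) = 1 - 1/3*(-1/4) = 1 + 1/12 = 13/12)
Q + d(8)*151 = 92 + (13/12)*151 = 92 + 1963/12 = 3067/12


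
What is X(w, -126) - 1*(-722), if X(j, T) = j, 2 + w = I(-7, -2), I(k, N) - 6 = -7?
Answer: 719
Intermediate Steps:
I(k, N) = -1 (I(k, N) = 6 - 7 = -1)
w = -3 (w = -2 - 1 = -3)
X(w, -126) - 1*(-722) = -3 - 1*(-722) = -3 + 722 = 719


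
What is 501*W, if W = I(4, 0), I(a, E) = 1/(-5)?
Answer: -501/5 ≈ -100.20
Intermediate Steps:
I(a, E) = -1/5
W = -1/5 ≈ -0.20000
501*W = 501*(-1/5) = -501/5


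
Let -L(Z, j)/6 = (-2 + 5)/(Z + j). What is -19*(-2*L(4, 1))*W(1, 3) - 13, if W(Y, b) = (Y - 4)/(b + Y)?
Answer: 448/5 ≈ 89.600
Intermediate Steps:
L(Z, j) = -18/(Z + j) (L(Z, j) = -6*(-2 + 5)/(Z + j) = -18/(Z + j))
W(Y, b) = (-4 + Y)/(Y + b)
-19*(-2*L(4, 1))*W(1, 3) - 13 = -19*(-(-36)/(4 + 1))*(-4 + 1)/(1 + 3) - 13 = -19*(-(-36)/5)*-3/4 - 13 = -19*(-(-36)/5)*(¼)*(-3) - 13 = -19*(-2*(-18/5))*(-3)/4 - 13 = -684*(-3)/(5*4) - 13 = -19*(-27/5) - 13 = 513/5 - 13 = 448/5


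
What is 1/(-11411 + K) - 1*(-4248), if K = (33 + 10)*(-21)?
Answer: 52309871/12314 ≈ 4248.0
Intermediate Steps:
K = -903 (K = 43*(-21) = -903)
1/(-11411 + K) - 1*(-4248) = 1/(-11411 - 903) - 1*(-4248) = 1/(-12314) + 4248 = -1/12314 + 4248 = 52309871/12314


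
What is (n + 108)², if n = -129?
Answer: 441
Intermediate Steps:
(n + 108)² = (-129 + 108)² = (-21)² = 441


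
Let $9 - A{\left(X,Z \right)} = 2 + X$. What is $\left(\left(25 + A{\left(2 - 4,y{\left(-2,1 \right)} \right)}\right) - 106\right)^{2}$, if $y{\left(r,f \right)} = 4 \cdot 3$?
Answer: $5184$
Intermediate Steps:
$y{\left(r,f \right)} = 12$
$A{\left(X,Z \right)} = 7 - X$ ($A{\left(X,Z \right)} = 9 - \left(2 + X\right) = 7 - X$)
$\left(\left(25 + A{\left(2 - 4,y{\left(-2,1 \right)} \right)}\right) - 106\right)^{2} = \left(\left(25 + \left(7 - \left(2 - 4\right)\right)\right) - 106\right)^{2} = \left(\left(25 + \left(7 - -2\right)\right) - 106\right)^{2} = \left(\left(25 + \left(7 + 2\right)\right) - 106\right)^{2} = \left(\left(25 + 9\right) - 106\right)^{2} = \left(34 - 106\right)^{2} = \left(-72\right)^{2} = 5184$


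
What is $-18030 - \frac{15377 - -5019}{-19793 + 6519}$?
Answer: $- \frac{119654912}{6637} \approx -18028.0$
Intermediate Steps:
$-18030 - \frac{15377 - -5019}{-19793 + 6519} = -18030 - \frac{15377 + 5019}{-13274} = -18030 - 20396 \left(- \frac{1}{13274}\right) = -18030 - - \frac{10198}{6637} = -18030 + \frac{10198}{6637} = - \frac{119654912}{6637}$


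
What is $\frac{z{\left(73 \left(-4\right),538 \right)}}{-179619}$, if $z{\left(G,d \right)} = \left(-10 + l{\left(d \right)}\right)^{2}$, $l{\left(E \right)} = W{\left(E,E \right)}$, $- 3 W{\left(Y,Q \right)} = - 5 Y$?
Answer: $- \frac{7075600}{1616571} \approx -4.3769$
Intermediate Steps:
$W{\left(Y,Q \right)} = \frac{5 Y}{3}$ ($W{\left(Y,Q \right)} = - \frac{\left(-5\right) Y}{3} = \frac{5 Y}{3}$)
$l{\left(E \right)} = \frac{5 E}{3}$
$z{\left(G,d \right)} = \left(-10 + \frac{5 d}{3}\right)^{2}$
$\frac{z{\left(73 \left(-4\right),538 \right)}}{-179619} = \frac{\frac{25}{9} \left(-6 + 538\right)^{2}}{-179619} = \frac{25 \cdot 532^{2}}{9} \left(- \frac{1}{179619}\right) = \frac{25}{9} \cdot 283024 \left(- \frac{1}{179619}\right) = \frac{7075600}{9} \left(- \frac{1}{179619}\right) = - \frac{7075600}{1616571}$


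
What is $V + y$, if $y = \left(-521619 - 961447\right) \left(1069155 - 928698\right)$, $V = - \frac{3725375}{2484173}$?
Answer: $- \frac{517470628001334401}{2484173} \approx -2.0831 \cdot 10^{11}$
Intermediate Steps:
$V = - \frac{3725375}{2484173}$ ($V = \left(-3725375\right) \frac{1}{2484173} = - \frac{3725375}{2484173} \approx -1.4996$)
$y = -208307001162$ ($y = \left(-1483066\right) 140457 = -208307001162$)
$V + y = - \frac{3725375}{2484173} - 208307001162 = - \frac{517470628001334401}{2484173}$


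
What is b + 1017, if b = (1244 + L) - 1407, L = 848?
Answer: 1702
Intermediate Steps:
b = 685 (b = (1244 + 848) - 1407 = 2092 - 1407 = 685)
b + 1017 = 685 + 1017 = 1702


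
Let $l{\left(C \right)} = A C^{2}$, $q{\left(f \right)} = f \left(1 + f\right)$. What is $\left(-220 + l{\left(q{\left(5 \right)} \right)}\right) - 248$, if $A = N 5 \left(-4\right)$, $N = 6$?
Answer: $-108468$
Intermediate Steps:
$A = -120$ ($A = 6 \cdot 5 \left(-4\right) = 30 \left(-4\right) = -120$)
$l{\left(C \right)} = - 120 C^{2}$
$\left(-220 + l{\left(q{\left(5 \right)} \right)}\right) - 248 = \left(-220 - 120 \left(5 \left(1 + 5\right)\right)^{2}\right) - 248 = \left(-220 - 120 \left(5 \cdot 6\right)^{2}\right) - 248 = \left(-220 - 120 \cdot 30^{2}\right) - 248 = \left(-220 - 108000\right) - 248 = -108220 - 248 = -108468$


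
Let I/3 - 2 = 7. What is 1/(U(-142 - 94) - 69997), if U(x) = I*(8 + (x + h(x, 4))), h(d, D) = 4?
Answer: -1/76045 ≈ -1.3150e-5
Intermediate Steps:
I = 27 (I = 6 + 3*7 = 6 + 21 = 27)
U(x) = 324 + 27*x (U(x) = 27*(8 + (x + 4)) = 27*(8 + (4 + x)) = 27*(12 + x) = 324 + 27*x)
1/(U(-142 - 94) - 69997) = 1/((324 + 27*(-142 - 94)) - 69997) = 1/((324 + 27*(-236)) - 69997) = 1/((324 - 6372) - 69997) = 1/(-6048 - 69997) = 1/(-76045) = -1/76045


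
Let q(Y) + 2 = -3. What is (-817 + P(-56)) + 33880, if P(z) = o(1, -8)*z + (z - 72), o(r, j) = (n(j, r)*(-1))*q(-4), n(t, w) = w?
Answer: 32655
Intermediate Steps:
q(Y) = -5 (q(Y) = -2 - 3 = -5)
o(r, j) = 5*r (o(r, j) = (r*(-1))*(-5) = -r*(-5) = 5*r)
P(z) = -72 + 6*z (P(z) = (5*1)*z + (z - 72) = 5*z + (-72 + z) = -72 + 6*z)
(-817 + P(-56)) + 33880 = (-817 + (-72 + 6*(-56))) + 33880 = (-817 + (-72 - 336)) + 33880 = (-817 - 408) + 33880 = -1225 + 33880 = 32655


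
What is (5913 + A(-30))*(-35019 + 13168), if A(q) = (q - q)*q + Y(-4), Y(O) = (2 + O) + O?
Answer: -129073857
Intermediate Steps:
Y(O) = 2 + 2*O
A(q) = -6 (A(q) = (q - q)*q + (2 + 2*(-4)) = 0*q + (2 - 8) = 0 - 6 = -6)
(5913 + A(-30))*(-35019 + 13168) = (5913 - 6)*(-35019 + 13168) = 5907*(-21851) = -129073857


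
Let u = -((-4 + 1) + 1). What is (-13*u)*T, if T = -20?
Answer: 520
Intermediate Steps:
u = 2 (u = -(-3 + 1) = -1*(-2) = 2)
(-13*u)*T = -13*2*(-20) = -26*(-20) = 520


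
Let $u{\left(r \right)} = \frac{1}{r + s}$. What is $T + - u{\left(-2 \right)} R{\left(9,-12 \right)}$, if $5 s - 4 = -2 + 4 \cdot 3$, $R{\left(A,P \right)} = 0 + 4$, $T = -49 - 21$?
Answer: $-75$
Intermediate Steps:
$T = -70$ ($T = -49 - 21 = -70$)
$R{\left(A,P \right)} = 4$
$s = \frac{14}{5}$ ($s = \frac{4}{5} + \frac{-2 + 4 \cdot 3}{5} = \frac{4}{5} + \frac{-2 + 12}{5} = \frac{4}{5} + \frac{1}{5} \cdot 10 = \frac{4}{5} + 2 = \frac{14}{5} \approx 2.8$)
$u{\left(r \right)} = \frac{1}{\frac{14}{5} + r}$ ($u{\left(r \right)} = \frac{1}{r + \frac{14}{5}} = \frac{1}{\frac{14}{5} + r}$)
$T + - u{\left(-2 \right)} R{\left(9,-12 \right)} = -70 + - \frac{5}{14 + 5 \left(-2\right)} 4 = -70 + - \frac{5}{14 - 10} \cdot 4 = -70 + - \frac{5}{4} \cdot 4 = -70 + \left(-1\right) \frac{5}{4} \cdot 4 = -70 - 5 = -75$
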